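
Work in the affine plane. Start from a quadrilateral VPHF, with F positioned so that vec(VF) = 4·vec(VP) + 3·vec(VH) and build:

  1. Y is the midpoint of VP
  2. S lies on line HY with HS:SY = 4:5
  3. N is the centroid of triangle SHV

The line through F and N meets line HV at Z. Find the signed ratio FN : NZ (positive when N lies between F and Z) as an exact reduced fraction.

FN:NZ = 53

Set V = (0, 0), P = (1, 0), H = (0, 1), F = (4, 3); any affine frame gives the same invariant.
1. Y is the midpoint of VP ⇒ Y = (1/2, 0)
2. S lies on line HY with HS:SY = 4:5 ⇒ S = (2/9, 5/9)
3. N is the centroid of triangle SHV ⇒ N = (2/27, 14/27)
line FN meets HV at Z = (0, 25/53)
N = F + t·(Z−F) with t = 53/54, so FN:NZ = 53/54:1/54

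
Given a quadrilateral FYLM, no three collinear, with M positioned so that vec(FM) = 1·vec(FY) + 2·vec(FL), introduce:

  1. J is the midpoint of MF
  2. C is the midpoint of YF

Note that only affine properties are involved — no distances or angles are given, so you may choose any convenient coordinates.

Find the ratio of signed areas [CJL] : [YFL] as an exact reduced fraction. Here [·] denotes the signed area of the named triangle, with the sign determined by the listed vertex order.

[CJL]:[YFL] = -1/2

Assign F = (0, 0), Y = (1, 0), L = (0, 1), M = (1, 2) — the answer is frame-independent, so this choice is without loss of generality.
1. J is the midpoint of MF ⇒ J = (1/2, 1)
2. C is the midpoint of YF ⇒ C = (1/2, 0)
2·[CJL] = 1/2, 2·[YFL] = -1
[CJL]:[YFL] = 1/2:-1 = -1/2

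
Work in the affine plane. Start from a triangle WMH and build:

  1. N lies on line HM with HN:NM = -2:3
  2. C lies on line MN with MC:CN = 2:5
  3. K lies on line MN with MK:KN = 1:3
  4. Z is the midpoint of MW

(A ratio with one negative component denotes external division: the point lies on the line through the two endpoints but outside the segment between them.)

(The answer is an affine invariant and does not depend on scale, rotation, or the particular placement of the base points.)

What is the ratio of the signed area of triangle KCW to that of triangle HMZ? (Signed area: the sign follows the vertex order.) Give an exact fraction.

[KCW]:[HMZ] = -3/14

Set W = (0, 0), M = (1, 0), H = (0, 1); any affine frame gives the same invariant.
1. N lies on line HM with HN:NM = -2:3 ⇒ N = (-2, 3)
2. C lies on line MN with MC:CN = 2:5 ⇒ C = (1/7, 6/7)
3. K lies on line MN with MK:KN = 1:3 ⇒ K = (1/4, 3/4)
4. Z is the midpoint of MW ⇒ Z = (1/2, 0)
2·[KCW] = 3/28, 2·[HMZ] = -1/2
[KCW]:[HMZ] = 3/28:-1/2 = -3/14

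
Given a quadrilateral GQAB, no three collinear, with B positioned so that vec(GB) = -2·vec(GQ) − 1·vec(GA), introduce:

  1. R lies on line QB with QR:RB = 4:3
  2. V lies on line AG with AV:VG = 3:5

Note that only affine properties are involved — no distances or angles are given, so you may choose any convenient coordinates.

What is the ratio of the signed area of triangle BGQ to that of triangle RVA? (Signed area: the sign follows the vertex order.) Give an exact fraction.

[BGQ]:[RVA] = -56/15

Assign G = (0, 0), Q = (1, 0), A = (0, 1), B = (-2, -1) — the answer is frame-independent, so this choice is without loss of generality.
1. R lies on line QB with QR:RB = 4:3 ⇒ R = (-5/7, -4/7)
2. V lies on line AG with AV:VG = 3:5 ⇒ V = (0, 5/8)
2·[BGQ] = -1, 2·[RVA] = 15/56
[BGQ]:[RVA] = -1:15/56 = -56/15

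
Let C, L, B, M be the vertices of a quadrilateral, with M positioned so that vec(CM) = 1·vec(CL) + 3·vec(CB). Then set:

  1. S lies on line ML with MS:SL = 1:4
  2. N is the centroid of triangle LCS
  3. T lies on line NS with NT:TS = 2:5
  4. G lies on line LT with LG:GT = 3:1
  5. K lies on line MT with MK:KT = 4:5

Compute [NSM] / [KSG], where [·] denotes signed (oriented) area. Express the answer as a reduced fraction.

Set C = (0, 0), L = (1, 0), B = (0, 1), M = (1, 3); any affine frame gives the same invariant.
1. S lies on line ML with MS:SL = 1:4 ⇒ S = (1, 12/5)
2. N is the centroid of triangle LCS ⇒ N = (2/3, 4/5)
3. T lies on line NS with NT:TS = 2:5 ⇒ T = (16/21, 44/35)
4. G lies on line LT with LG:GT = 3:1 ⇒ G = (23/28, 33/35)
5. K lies on line MT with MK:KT = 4:5 ⇒ K = (169/189, 701/315)
2·[NSM] = 1/5, 2·[KSG] = -31/252
[NSM]:[KSG] = 1/5:-31/252 = -252/155

[NSM]:[KSG] = -252/155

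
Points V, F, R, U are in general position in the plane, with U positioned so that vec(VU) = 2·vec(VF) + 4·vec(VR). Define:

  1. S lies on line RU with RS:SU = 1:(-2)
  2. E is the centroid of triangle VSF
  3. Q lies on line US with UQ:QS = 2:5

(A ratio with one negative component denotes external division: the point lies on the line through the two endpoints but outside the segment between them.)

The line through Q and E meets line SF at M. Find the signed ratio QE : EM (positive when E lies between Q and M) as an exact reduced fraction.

QE:EM = 68/7

Choose coordinates V = (0, 0), F = (1, 0), R = (0, 1), U = (2, 4).
1. S lies on line RU with RS:SU = 1:(-2) ⇒ S = (-2, -2)
2. E is the centroid of triangle VSF ⇒ E = (-1/3, -2/3)
3. Q lies on line US with UQ:QS = 2:5 ⇒ Q = (6/7, 16/7)
line QE meets SF at M = (-31/68, -33/34)
E = Q + t·(M−Q) with t = 68/75, so QE:EM = 68/75:7/75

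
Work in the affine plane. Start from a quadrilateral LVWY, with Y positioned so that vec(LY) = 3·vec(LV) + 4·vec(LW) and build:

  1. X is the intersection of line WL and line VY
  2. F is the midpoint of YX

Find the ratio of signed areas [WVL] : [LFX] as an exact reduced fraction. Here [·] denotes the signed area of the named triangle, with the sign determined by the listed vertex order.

[WVL]:[LFX] = 1/3

Set L = (0, 0), V = (1, 0), W = (0, 1), Y = (3, 4); any affine frame gives the same invariant.
1. X is the intersection of line WL and line VY ⇒ X = (0, -2)
2. F is the midpoint of YX ⇒ F = (3/2, 1)
2·[WVL] = -1, 2·[LFX] = -3
[WVL]:[LFX] = -1:-3 = 1/3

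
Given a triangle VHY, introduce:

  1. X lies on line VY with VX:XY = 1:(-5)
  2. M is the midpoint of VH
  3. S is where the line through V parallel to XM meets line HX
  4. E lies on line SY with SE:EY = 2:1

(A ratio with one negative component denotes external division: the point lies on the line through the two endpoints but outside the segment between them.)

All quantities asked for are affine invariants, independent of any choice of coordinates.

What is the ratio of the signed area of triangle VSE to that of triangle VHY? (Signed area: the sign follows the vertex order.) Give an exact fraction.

[VSE]:[VHY] = -2/3

Choose coordinates V = (0, 0), H = (1, 0), Y = (0, 1).
1. X lies on line VY with VX:XY = 1:(-5) ⇒ X = (0, -1/4)
2. M is the midpoint of VH ⇒ M = (1/2, 0)
3. S is where the line through V parallel to XM meets line HX ⇒ S = (-1, -1/2)
4. E lies on line SY with SE:EY = 2:1 ⇒ E = (-1/3, 1/2)
2·[VSE] = -2/3, 2·[VHY] = 1
[VSE]:[VHY] = -2/3:1 = -2/3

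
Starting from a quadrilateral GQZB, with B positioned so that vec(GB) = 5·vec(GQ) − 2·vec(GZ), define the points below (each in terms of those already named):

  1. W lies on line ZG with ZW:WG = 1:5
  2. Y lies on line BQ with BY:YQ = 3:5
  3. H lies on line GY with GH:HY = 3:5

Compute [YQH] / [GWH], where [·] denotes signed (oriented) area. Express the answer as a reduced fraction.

[YQH]:[GWH] = -5/7

Choose coordinates G = (0, 0), Q = (1, 0), Z = (0, 1), B = (5, -2).
1. W lies on line ZG with ZW:WG = 1:5 ⇒ W = (0, 5/6)
2. Y lies on line BQ with BY:YQ = 3:5 ⇒ Y = (7/2, -5/4)
3. H lies on line GY with GH:HY = 3:5 ⇒ H = (21/16, -15/32)
2·[YQH] = 25/32, 2·[GWH] = -35/32
[YQH]:[GWH] = 25/32:-35/32 = -5/7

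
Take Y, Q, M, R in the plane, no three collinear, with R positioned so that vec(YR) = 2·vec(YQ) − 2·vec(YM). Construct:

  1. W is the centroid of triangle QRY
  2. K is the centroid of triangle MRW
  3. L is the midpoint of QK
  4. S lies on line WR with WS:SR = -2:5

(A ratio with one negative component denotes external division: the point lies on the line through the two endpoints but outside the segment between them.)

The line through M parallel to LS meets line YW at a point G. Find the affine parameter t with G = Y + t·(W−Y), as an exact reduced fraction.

t = 12

Assign Y = (0, 0), Q = (1, 0), M = (0, 1), R = (2, -2) — the answer is frame-independent, so this choice is without loss of generality.
1. W is the centroid of triangle QRY ⇒ W = (1, -2/3)
2. K is the centroid of triangle MRW ⇒ K = (1, -5/9)
3. L is the midpoint of QK ⇒ L = (1, -5/18)
4. S lies on line WR with WS:SR = -2:5 ⇒ S = (1/3, 2/9)
through M parallel to LS: direction (-2/3, 1/2); meets YW at G = (12, -8)
G = Y + t·(W−Y) with t = 12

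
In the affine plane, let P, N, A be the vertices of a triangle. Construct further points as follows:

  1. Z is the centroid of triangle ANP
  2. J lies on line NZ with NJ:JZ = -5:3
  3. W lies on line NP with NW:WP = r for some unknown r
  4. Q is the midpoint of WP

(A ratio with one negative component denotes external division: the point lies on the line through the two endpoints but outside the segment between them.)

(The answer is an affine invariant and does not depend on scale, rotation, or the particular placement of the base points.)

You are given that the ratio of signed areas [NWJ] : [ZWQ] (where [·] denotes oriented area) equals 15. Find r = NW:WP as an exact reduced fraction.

Assign P = (0, 0), N = (1, 0), A = (0, 1) — the answer is frame-independent, so this choice is without loss of generality.
1. Z is the centroid of triangle ANP ⇒ Z = (1/3, 1/3)
2. J lies on line NZ with NJ:JZ = -5:3 ⇒ J = (-2/3, 5/6)
3. With NW:WP = r, write λ = r/(r+1) so W = N + λ·(P−N); W is affine-linear in λ
4. Q is the midpoint of WP ⇒ Q is an affine combination of earlier points and hence also affine-linear in λ
Every point depending on W is an affine combination of W and λ-independent points, so each such coordinate is linear in λ; the λ² term in each signed area is a multiple of (P−N)×(P−N) = 0, so 2·[NWJ] and 2·[ZWQ] are each linear in λ. Evaluating at λ=0 and λ=1:
  2·[NWJ] = -5/6·λ,   2·[ZWQ] = 1/6·λ − 1/6
So [NWJ]:[ZWQ] = (-5/6·λ) / (1/6·λ − 1/6). Setting this equal to 15:
  -5/6·λ = 15·(1/6·λ − 1/6)  ⇒  λ = 3/4
Then r = λ/(1−λ) = (3/4)/(1/4) = 3. Check: with r = 3, W = (1/4, 0) and [NWJ]:[ZWQ] = 15 as required.

r = 3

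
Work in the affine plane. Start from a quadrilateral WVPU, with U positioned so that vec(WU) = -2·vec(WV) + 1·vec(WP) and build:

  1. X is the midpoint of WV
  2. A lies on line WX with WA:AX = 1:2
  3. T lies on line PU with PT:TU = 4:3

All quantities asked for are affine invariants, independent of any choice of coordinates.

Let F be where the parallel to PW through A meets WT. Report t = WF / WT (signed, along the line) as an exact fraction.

t = -7/48

Assign W = (0, 0), V = (1, 0), P = (0, 1), U = (-2, 1) — the answer is frame-independent, so this choice is without loss of generality.
1. X is the midpoint of WV ⇒ X = (1/2, 0)
2. A lies on line WX with WA:AX = 1:2 ⇒ A = (1/6, 0)
3. T lies on line PU with PT:TU = 4:3 ⇒ T = (-8/7, 1)
through A parallel to PW: direction (0, -1); meets WT at F = (1/6, -7/48)
F = W + t·(T−W) with t = -7/48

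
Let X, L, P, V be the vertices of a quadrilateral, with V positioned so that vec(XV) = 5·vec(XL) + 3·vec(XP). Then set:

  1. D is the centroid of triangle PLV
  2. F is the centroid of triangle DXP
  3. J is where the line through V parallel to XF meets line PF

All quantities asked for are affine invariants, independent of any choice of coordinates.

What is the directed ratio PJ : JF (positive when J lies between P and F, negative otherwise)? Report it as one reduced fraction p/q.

PJ:JF = -23/17

Work in coordinates with X = (0, 0), L = (1, 0), P = (0, 1), V = (5, 3).
1. D is the centroid of triangle PLV ⇒ D = (2, 4/3)
2. F is the centroid of triangle DXP ⇒ F = (2/3, 7/9)
3. J is where the line through V parallel to XF meets line PF ⇒ J = (23/9, 4/27)
J = P + t·(F−P) with t = 23/6, so PJ:JF = t:(1−t) = 23/6:-17/6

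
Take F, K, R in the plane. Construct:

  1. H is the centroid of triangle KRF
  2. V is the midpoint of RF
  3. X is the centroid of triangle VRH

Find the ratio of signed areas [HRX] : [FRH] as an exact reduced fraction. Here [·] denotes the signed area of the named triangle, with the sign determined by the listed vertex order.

Set F = (0, 0), K = (1, 0), R = (0, 1); any affine frame gives the same invariant.
1. H is the centroid of triangle KRF ⇒ H = (1/3, 1/3)
2. V is the midpoint of RF ⇒ V = (0, 1/2)
3. X is the centroid of triangle VRH ⇒ X = (1/9, 11/18)
2·[HRX] = 1/18, 2·[FRH] = -1/3
[HRX]:[FRH] = 1/18:-1/3 = -1/6

[HRX]:[FRH] = -1/6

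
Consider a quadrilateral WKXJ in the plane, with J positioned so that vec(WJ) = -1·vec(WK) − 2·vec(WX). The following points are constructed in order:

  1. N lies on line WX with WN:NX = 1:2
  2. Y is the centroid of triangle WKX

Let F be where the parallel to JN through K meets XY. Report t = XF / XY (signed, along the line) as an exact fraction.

t = 30/13

Work in coordinates with W = (0, 0), K = (1, 0), X = (0, 1), J = (-1, -2).
1. N lies on line WX with WN:NX = 1:2 ⇒ N = (0, 1/3)
2. Y is the centroid of triangle WKX ⇒ Y = (1/3, 1/3)
through K parallel to JN: direction (1, 7/3); meets XY at F = (10/13, -7/13)
F = X + t·(Y−X) with t = 30/13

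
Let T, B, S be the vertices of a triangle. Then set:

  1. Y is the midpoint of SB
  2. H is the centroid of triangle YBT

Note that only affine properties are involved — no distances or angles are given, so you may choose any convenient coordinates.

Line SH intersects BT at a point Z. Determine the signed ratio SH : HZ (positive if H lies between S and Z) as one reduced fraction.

Set T = (0, 0), B = (1, 0), S = (0, 1); any affine frame gives the same invariant.
1. Y is the midpoint of SB ⇒ Y = (1/2, 1/2)
2. H is the centroid of triangle YBT ⇒ H = (1/2, 1/6)
line SH meets BT at Z = (3/5, 0)
H = S + t·(Z−S) with t = 5/6, so SH:HZ = 5/6:1/6

SH:HZ = 5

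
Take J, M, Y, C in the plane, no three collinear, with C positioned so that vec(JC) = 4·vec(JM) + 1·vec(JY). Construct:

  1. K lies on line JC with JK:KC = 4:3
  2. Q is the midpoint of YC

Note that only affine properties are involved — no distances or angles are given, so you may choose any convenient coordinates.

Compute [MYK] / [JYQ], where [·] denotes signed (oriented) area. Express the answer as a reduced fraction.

Choose coordinates J = (0, 0), M = (1, 0), Y = (0, 1), C = (4, 1).
1. K lies on line JC with JK:KC = 4:3 ⇒ K = (16/7, 4/7)
2. Q is the midpoint of YC ⇒ Q = (2, 1)
2·[MYK] = -13/7, 2·[JYQ] = -2
[MYK]:[JYQ] = -13/7:-2 = 13/14

[MYK]:[JYQ] = 13/14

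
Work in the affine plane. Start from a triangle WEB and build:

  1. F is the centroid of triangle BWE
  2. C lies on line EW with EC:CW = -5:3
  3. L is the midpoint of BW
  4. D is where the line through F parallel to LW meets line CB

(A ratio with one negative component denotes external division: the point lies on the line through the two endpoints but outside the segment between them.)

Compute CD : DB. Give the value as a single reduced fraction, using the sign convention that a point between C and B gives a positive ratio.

Set W = (0, 0), E = (1, 0), B = (0, 1); any affine frame gives the same invariant.
1. F is the centroid of triangle BWE ⇒ F = (1/3, 1/3)
2. C lies on line EW with EC:CW = -5:3 ⇒ C = (-3/2, 0)
3. L is the midpoint of BW ⇒ L = (0, 1/2)
4. D is where the line through F parallel to LW meets line CB ⇒ D = (1/3, 11/9)
D = C + t·(B−C) with t = 11/9, so CD:DB = t:(1−t) = 11/9:-2/9

CD:DB = -11/2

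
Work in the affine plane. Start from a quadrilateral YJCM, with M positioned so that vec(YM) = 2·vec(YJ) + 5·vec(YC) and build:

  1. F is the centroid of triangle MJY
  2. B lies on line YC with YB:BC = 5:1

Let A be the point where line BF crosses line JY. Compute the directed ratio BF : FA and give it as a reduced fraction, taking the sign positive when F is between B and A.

BF:FA = -1/2

Set Y = (0, 0), J = (1, 0), C = (0, 1), M = (2, 5); any affine frame gives the same invariant.
1. F is the centroid of triangle MJY ⇒ F = (1, 5/3)
2. B lies on line YC with YB:BC = 5:1 ⇒ B = (0, 5/6)
line BF meets JY at A = (-1, 0)
F = B + t·(A−B) with t = -1, so BF:FA = -1:2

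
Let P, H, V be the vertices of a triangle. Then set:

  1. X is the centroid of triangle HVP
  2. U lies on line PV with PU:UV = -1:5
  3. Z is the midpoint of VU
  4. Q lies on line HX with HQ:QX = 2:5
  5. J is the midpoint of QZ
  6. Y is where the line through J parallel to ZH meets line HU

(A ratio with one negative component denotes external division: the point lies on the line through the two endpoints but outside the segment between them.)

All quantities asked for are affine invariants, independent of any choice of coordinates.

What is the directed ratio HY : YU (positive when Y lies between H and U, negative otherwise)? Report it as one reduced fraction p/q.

Work in coordinates with P = (0, 0), H = (1, 0), V = (0, 1).
1. X is the centroid of triangle HVP ⇒ X = (1/3, 1/3)
2. U lies on line PV with PU:UV = -1:5 ⇒ U = (0, -1/4)
3. Z is the midpoint of VU ⇒ Z = (0, 3/8)
4. Q lies on line HX with HQ:QX = 2:5 ⇒ Q = (17/21, 2/21)
5. J is the midpoint of QZ ⇒ J = (17/42, 79/336)
6. Y is where the line through J parallel to ZH meets line HU ⇒ Y = (107/105, 1/210)
Y = H + t·(U−H) with t = -2/105, so HY:YU = t:(1−t) = -2/105:107/105

HY:YU = -2/107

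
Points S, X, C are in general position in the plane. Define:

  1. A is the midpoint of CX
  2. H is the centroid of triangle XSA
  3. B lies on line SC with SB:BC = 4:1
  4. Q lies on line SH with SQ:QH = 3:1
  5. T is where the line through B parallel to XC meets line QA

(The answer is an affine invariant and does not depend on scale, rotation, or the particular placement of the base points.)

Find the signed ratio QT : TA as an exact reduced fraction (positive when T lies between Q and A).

Choose coordinates S = (0, 0), X = (1, 0), C = (0, 1).
1. A is the midpoint of CX ⇒ A = (1/2, 1/2)
2. H is the centroid of triangle XSA ⇒ H = (1/2, 1/6)
3. B lies on line SC with SB:BC = 4:1 ⇒ B = (0, 4/5)
4. Q lies on line SH with SQ:QH = 3:1 ⇒ Q = (3/8, 1/8)
5. T is where the line through B parallel to XC meets line QA ⇒ T = (9/20, 7/20)
T = Q + t·(A−Q) with t = 3/5, so QT:TA = t:(1−t) = 3/5:2/5

QT:TA = 3/2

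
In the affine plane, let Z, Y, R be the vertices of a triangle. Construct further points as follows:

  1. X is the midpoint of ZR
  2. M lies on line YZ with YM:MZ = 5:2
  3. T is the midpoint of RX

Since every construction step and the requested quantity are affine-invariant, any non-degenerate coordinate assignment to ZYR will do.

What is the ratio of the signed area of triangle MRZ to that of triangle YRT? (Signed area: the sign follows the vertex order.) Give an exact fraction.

Choose coordinates Z = (0, 0), Y = (1, 0), R = (0, 1).
1. X is the midpoint of ZR ⇒ X = (0, 1/2)
2. M lies on line YZ with YM:MZ = 5:2 ⇒ M = (2/7, 0)
3. T is the midpoint of RX ⇒ T = (0, 3/4)
2·[MRZ] = 2/7, 2·[YRT] = 1/4
[MRZ]:[YRT] = 2/7:1/4 = 8/7

[MRZ]:[YRT] = 8/7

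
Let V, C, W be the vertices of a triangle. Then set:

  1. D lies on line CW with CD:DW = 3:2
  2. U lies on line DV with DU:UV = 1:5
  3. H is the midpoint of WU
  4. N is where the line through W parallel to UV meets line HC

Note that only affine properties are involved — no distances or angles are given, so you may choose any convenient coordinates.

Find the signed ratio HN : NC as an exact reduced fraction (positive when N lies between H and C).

HN:NC = -1/5

Set V = (0, 0), C = (1, 0), W = (0, 1); any affine frame gives the same invariant.
1. D lies on line CW with CD:DW = 3:2 ⇒ D = (2/5, 3/5)
2. U lies on line DV with DU:UV = 1:5 ⇒ U = (1/3, 1/2)
3. H is the midpoint of WU ⇒ H = (1/6, 3/4)
4. N is where the line through W parallel to UV meets line HC ⇒ N = (-1/24, 15/16)
N = H + t·(C−H) with t = -1/4, so HN:NC = t:(1−t) = -1/4:5/4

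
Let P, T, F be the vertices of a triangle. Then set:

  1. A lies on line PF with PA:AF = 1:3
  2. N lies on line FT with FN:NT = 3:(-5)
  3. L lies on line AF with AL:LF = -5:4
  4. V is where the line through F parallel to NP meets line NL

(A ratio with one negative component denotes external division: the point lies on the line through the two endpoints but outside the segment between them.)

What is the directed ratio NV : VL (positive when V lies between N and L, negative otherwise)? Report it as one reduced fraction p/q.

NV:VL = 1/3

Assign P = (0, 0), T = (1, 0), F = (0, 1) — the answer is frame-independent, so this choice is without loss of generality.
1. A lies on line PF with PA:AF = 1:3 ⇒ A = (0, 1/4)
2. N lies on line FT with FN:NT = 3:(-5) ⇒ N = (-3/2, 5/2)
3. L lies on line AF with AL:LF = -5:4 ⇒ L = (0, 4)
4. V is where the line through F parallel to NP meets line NL ⇒ V = (-9/8, 23/8)
V = N + t·(L−N) with t = 1/4, so NV:VL = t:(1−t) = 1/4:3/4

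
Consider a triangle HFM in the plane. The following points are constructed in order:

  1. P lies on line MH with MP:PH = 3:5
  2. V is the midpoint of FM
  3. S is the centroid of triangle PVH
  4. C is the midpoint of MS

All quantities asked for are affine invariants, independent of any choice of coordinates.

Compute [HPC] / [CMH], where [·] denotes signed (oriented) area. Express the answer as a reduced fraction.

[HPC]:[CMH] = -5/8

Work in coordinates with H = (0, 0), F = (1, 0), M = (0, 1).
1. P lies on line MH with MP:PH = 3:5 ⇒ P = (0, 5/8)
2. V is the midpoint of FM ⇒ V = (1/2, 1/2)
3. S is the centroid of triangle PVH ⇒ S = (1/6, 3/8)
4. C is the midpoint of MS ⇒ C = (1/12, 11/16)
2·[HPC] = -5/96, 2·[CMH] = 1/12
[HPC]:[CMH] = -5/96:1/12 = -5/8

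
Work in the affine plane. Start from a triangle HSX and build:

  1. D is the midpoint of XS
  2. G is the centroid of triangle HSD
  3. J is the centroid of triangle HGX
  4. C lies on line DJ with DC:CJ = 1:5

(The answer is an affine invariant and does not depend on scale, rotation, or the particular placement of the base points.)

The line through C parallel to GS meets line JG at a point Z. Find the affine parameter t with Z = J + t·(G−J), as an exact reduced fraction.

t = -5/3

Choose coordinates H = (0, 0), S = (1, 0), X = (0, 1).
1. D is the midpoint of XS ⇒ D = (1/2, 1/2)
2. G is the centroid of triangle HSD ⇒ G = (1/2, 1/6)
3. J is the centroid of triangle HGX ⇒ J = (1/6, 7/18)
4. C lies on line DJ with DC:CJ = 1:5 ⇒ C = (4/9, 13/27)
through C parallel to GS: direction (1/2, -1/6); meets JG at Z = (-7/18, 41/54)
Z = J + t·(G−J) with t = -5/3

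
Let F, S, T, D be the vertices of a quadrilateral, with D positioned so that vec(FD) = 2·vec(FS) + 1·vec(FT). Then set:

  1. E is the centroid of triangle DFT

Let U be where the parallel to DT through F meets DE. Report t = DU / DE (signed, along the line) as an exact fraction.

t = 3

Assign F = (0, 0), S = (1, 0), T = (0, 1), D = (2, 1) — the answer is frame-independent, so this choice is without loss of generality.
1. E is the centroid of triangle DFT ⇒ E = (2/3, 2/3)
through F parallel to DT: direction (-2, 0); meets DE at U = (-2, 0)
U = D + t·(E−D) with t = 3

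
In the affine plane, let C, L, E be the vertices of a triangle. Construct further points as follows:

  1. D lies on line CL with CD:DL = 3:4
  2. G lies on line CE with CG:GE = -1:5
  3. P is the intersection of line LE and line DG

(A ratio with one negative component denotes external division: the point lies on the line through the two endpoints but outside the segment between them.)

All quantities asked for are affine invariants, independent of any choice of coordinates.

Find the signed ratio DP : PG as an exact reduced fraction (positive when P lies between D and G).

Work in coordinates with C = (0, 0), L = (1, 0), E = (0, 1).
1. D lies on line CL with CD:DL = 3:4 ⇒ D = (3/7, 0)
2. G lies on line CE with CG:GE = -1:5 ⇒ G = (0, -1/4)
3. P is the intersection of line LE and line DG ⇒ P = (15/19, 4/19)
P = D + t·(G−D) with t = -16/19, so DP:PG = t:(1−t) = -16/19:35/19

DP:PG = -16/35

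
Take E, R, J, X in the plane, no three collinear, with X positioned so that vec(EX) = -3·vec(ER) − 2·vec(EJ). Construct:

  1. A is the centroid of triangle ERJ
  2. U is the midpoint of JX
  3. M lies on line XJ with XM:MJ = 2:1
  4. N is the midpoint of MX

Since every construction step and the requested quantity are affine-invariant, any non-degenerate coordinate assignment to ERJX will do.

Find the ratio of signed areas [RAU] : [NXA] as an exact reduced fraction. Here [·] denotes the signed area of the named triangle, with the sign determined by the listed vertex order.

[RAU]:[NXA] = 7/6

Assign E = (0, 0), R = (1, 0), J = (0, 1), X = (-3, -2) — the answer is frame-independent, so this choice is without loss of generality.
1. A is the centroid of triangle ERJ ⇒ A = (1/3, 1/3)
2. U is the midpoint of JX ⇒ U = (-3/2, -1/2)
3. M lies on line XJ with XM:MJ = 2:1 ⇒ M = (-1, 0)
4. N is the midpoint of MX ⇒ N = (-2, -1)
2·[RAU] = 7/6, 2·[NXA] = 1
[RAU]:[NXA] = 7/6:1 = 7/6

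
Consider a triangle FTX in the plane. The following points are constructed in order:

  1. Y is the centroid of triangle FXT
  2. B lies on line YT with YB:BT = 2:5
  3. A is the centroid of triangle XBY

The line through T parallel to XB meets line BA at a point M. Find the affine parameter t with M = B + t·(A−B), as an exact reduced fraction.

t = -15/2

Assign F = (0, 0), T = (1, 0), X = (0, 1) — the answer is frame-independent, so this choice is without loss of generality.
1. Y is the centroid of triangle FXT ⇒ Y = (1/3, 1/3)
2. B lies on line YT with YB:BT = 2:5 ⇒ B = (11/21, 5/21)
3. A is the centroid of triangle XBY ⇒ A = (2/7, 11/21)
through T parallel to XB: direction (11/21, -16/21); meets BA at M = (97/42, -40/21)
M = B + t·(A−B) with t = -15/2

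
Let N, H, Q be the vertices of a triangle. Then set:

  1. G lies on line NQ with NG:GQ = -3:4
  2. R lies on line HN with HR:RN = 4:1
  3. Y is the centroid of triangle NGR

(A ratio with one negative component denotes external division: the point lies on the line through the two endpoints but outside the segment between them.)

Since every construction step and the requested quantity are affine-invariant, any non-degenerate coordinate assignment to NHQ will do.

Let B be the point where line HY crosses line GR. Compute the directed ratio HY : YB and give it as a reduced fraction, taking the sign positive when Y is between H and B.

HY:YB = -13

Choose coordinates N = (0, 0), H = (1, 0), Q = (0, 1).
1. G lies on line NQ with NG:GQ = -3:4 ⇒ G = (0, -3)
2. R lies on line HN with HR:RN = 4:1 ⇒ R = (1/5, 0)
3. Y is the centroid of triangle NGR ⇒ Y = (1/15, -1)
line HY meets GR at B = (9/65, -12/13)
Y = H + t·(B−H) with t = 13/12, so HY:YB = 13/12:-1/12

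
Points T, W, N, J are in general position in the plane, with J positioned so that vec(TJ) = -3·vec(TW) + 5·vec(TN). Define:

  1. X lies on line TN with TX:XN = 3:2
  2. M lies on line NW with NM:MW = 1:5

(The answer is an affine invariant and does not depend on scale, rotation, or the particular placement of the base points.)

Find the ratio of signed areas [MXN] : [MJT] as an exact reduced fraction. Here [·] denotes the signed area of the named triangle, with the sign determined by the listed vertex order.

Work in coordinates with T = (0, 0), W = (1, 0), N = (0, 1), J = (-3, 5).
1. X lies on line TN with TX:XN = 3:2 ⇒ X = (0, 3/5)
2. M lies on line NW with NM:MW = 1:5 ⇒ M = (1/6, 5/6)
2·[MXN] = -1/15, 2·[MJT] = 10/3
[MXN]:[MJT] = -1/15:10/3 = -1/50

[MXN]:[MJT] = -1/50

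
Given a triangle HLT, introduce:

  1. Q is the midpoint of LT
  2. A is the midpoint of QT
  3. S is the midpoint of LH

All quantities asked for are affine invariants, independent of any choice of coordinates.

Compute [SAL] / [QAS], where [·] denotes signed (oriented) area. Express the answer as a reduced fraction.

Work in coordinates with H = (0, 0), L = (1, 0), T = (0, 1).
1. Q is the midpoint of LT ⇒ Q = (1/2, 1/2)
2. A is the midpoint of QT ⇒ A = (1/4, 3/4)
3. S is the midpoint of LH ⇒ S = (1/2, 0)
2·[SAL] = -3/8, 2·[QAS] = 1/8
[SAL]:[QAS] = -3/8:1/8 = -3

[SAL]:[QAS] = -3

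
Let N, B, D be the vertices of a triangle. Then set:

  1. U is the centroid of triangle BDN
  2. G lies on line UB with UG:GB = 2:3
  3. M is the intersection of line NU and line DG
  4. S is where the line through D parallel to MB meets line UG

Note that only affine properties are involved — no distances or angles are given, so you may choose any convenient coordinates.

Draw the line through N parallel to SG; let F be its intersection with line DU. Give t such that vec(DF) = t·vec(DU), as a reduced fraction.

Work in coordinates with N = (0, 0), B = (1, 0), D = (0, 1).
1. U is the centroid of triangle BDN ⇒ U = (1/3, 1/3)
2. G lies on line UB with UG:GB = 2:3 ⇒ G = (3/5, 1/5)
3. M is the intersection of line NU and line DG ⇒ M = (3/7, 3/7)
4. S is where the line through D parallel to MB meets line UG ⇒ S = (2, -1/2)
through N parallel to SG: direction (-7/5, 7/10); meets DU at F = (2/3, -1/3)
F = D + t·(U−D) with t = 2

t = 2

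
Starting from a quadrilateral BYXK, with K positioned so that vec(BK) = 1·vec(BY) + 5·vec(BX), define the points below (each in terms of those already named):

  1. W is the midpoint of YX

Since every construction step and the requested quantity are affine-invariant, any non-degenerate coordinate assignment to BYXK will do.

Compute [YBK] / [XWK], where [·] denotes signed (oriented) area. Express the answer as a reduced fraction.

Work in coordinates with B = (0, 0), Y = (1, 0), X = (0, 1), K = (1, 5).
1. W is the midpoint of YX ⇒ W = (1/2, 1/2)
2·[YBK] = -5, 2·[XWK] = 5/2
[YBK]:[XWK] = -5:5/2 = -2

[YBK]:[XWK] = -2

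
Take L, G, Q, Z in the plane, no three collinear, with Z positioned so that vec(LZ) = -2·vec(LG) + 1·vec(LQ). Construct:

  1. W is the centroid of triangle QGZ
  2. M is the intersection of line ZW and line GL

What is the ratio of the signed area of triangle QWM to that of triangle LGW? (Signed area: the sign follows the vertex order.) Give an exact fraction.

Assign L = (0, 0), G = (1, 0), Q = (0, 1), Z = (-2, 1) — the answer is frame-independent, so this choice is without loss of generality.
1. W is the centroid of triangle QGZ ⇒ W = (-1/3, 2/3)
2. M is the intersection of line ZW and line GL ⇒ M = (3, 0)
2·[QWM] = 4/3, 2·[LGW] = 2/3
[QWM]:[LGW] = 4/3:2/3 = 2

[QWM]:[LGW] = 2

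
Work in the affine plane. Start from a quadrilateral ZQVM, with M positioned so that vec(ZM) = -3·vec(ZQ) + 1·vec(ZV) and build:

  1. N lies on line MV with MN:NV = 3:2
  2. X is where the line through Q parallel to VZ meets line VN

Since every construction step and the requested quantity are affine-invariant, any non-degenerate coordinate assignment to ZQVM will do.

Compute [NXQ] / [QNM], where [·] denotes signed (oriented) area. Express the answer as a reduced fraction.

Choose coordinates Z = (0, 0), Q = (1, 0), V = (0, 1), M = (-3, 1).
1. N lies on line MV with MN:NV = 3:2 ⇒ N = (-6/5, 1)
2. X is where the line through Q parallel to VZ meets line VN ⇒ X = (1, 1)
2·[NXQ] = -11/5, 2·[QNM] = 9/5
[NXQ]:[QNM] = -11/5:9/5 = -11/9

[NXQ]:[QNM] = -11/9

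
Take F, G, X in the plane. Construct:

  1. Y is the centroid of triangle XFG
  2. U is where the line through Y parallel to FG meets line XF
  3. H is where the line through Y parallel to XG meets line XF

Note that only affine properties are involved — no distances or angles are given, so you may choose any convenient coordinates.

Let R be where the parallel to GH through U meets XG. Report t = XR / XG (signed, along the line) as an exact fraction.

Set F = (0, 0), G = (1, 0), X = (0, 1); any affine frame gives the same invariant.
1. Y is the centroid of triangle XFG ⇒ Y = (1/3, 1/3)
2. U is where the line through Y parallel to FG meets line XF ⇒ U = (0, 1/3)
3. H is where the line through Y parallel to XG meets line XF ⇒ H = (0, 2/3)
through U parallel to GH: direction (-1, 2/3); meets XG at R = (2, -1)
R = X + t·(G−X) with t = 2

t = 2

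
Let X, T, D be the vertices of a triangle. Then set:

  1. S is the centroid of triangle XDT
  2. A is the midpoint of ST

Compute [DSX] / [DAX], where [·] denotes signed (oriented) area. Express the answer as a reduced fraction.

[DSX]:[DAX] = 1/2

Work in coordinates with X = (0, 0), T = (1, 0), D = (0, 1).
1. S is the centroid of triangle XDT ⇒ S = (1/3, 1/3)
2. A is the midpoint of ST ⇒ A = (2/3, 1/6)
2·[DSX] = -1/3, 2·[DAX] = -2/3
[DSX]:[DAX] = -1/3:-2/3 = 1/2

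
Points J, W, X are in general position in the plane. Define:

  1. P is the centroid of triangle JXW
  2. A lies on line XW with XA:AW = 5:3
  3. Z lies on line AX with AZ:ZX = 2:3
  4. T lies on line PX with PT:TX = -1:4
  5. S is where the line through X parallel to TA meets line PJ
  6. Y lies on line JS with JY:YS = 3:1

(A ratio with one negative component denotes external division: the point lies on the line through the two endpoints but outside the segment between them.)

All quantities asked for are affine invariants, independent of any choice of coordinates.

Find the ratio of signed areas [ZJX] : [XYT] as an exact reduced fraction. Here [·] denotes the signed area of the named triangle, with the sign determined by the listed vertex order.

Choose coordinates J = (0, 0), W = (1, 0), X = (0, 1).
1. P is the centroid of triangle JXW ⇒ P = (1/3, 1/3)
2. A lies on line XW with XA:AW = 5:3 ⇒ A = (5/8, 3/8)
3. Z lies on line AX with AZ:ZX = 2:3 ⇒ Z = (3/8, 5/8)
4. T lies on line PX with PT:TX = -1:4 ⇒ T = (4/9, 1/9)
5. S is where the line through X parallel to TA meets line PJ ⇒ S = (-13/6, -13/6)
6. Y lies on line JS with JY:YS = 3:1 ⇒ Y = (-13/8, -13/8)
2·[ZJX] = -3/8, 2·[XYT] = 47/18
[ZJX]:[XYT] = -3/8:47/18 = -27/188

[ZJX]:[XYT] = -27/188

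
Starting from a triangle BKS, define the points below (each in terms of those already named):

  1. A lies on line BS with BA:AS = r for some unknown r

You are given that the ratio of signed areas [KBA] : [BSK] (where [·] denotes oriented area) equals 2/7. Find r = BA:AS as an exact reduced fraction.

r = 2/5

Choose coordinates B = (0, 0), K = (1, 0), S = (0, 1).
1. With BA:AS = r, write λ = r/(r+1) so A = B + λ·(S−B); A is affine-linear in λ
Every point depending on A is an affine combination of A and λ-independent points, so each such coordinate is linear in λ; the λ² term in each signed area is a multiple of (S−B)×(S−B) = 0, so 2·[KBA] and 2·[BSK] are each linear in λ. Evaluating at λ=0 and λ=1:
  2·[KBA] = −λ,   2·[BSK] = -1
So [KBA]:[BSK] = (−λ) / (-1). Setting this equal to 2/7:
  −λ = 2/7·(-1)  ⇒  λ = 2/7
Then r = λ/(1−λ) = (2/7)/(5/7) = 2/5. Check: with r = 2/5, A = (0, 2/7) and [KBA]:[BSK] = 2/7 as required.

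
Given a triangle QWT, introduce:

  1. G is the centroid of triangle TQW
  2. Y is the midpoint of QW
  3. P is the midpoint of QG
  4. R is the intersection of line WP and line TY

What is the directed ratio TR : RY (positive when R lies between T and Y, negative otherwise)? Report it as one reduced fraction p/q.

TR:RY = 8

Choose coordinates Q = (0, 0), W = (1, 0), T = (0, 1).
1. G is the centroid of triangle TQW ⇒ G = (1/3, 1/3)
2. Y is the midpoint of QW ⇒ Y = (1/2, 0)
3. P is the midpoint of QG ⇒ P = (1/6, 1/6)
4. R is the intersection of line WP and line TY ⇒ R = (4/9, 1/9)
R = T + t·(Y−T) with t = 8/9, so TR:RY = t:(1−t) = 8/9:1/9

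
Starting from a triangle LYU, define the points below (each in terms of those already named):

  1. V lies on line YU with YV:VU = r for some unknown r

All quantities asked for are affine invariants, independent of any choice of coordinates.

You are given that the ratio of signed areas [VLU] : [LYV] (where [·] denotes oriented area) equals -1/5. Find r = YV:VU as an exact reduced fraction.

Set L = (0, 0), Y = (1, 0), U = (0, 1); any affine frame gives the same invariant.
1. With YV:VU = r, write λ = r/(r+1) so V = Y + λ·(U−Y); V is affine-linear in λ
Every point depending on V is an affine combination of V and λ-independent points, so each such coordinate is linear in λ; the λ² term in each signed area is a multiple of (U−Y)×(U−Y) = 0, so 2·[VLU] and 2·[LYV] are each linear in λ. Evaluating at λ=0 and λ=1:
  2·[VLU] = λ − 1,   2·[LYV] = λ
So [VLU]:[LYV] = (λ − 1) / (λ). Setting this equal to -1/5:
  λ − 1 = -1/5·(λ)  ⇒  λ = 5/6
Then r = λ/(1−λ) = (5/6)/(1/6) = 5. Check: with r = 5, V = (1/6, 5/6) and [VLU]:[LYV] = -1/5 as required.

r = 5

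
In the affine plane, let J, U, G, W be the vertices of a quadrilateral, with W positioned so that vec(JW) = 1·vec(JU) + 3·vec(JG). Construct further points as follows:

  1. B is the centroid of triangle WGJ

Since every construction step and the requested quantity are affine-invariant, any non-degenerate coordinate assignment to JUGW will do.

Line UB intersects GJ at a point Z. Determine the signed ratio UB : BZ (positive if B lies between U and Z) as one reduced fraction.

Work in coordinates with J = (0, 0), U = (1, 0), G = (0, 1), W = (1, 3).
1. B is the centroid of triangle WGJ ⇒ B = (1/3, 4/3)
line UB meets GJ at Z = (0, 2)
B = U + t·(Z−U) with t = 2/3, so UB:BZ = 2/3:1/3

UB:BZ = 2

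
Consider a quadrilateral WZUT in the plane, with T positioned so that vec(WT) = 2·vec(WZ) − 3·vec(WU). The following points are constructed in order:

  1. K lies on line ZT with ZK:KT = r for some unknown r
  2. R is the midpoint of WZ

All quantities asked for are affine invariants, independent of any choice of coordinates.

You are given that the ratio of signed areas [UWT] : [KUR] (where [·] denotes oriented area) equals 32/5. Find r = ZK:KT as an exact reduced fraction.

r = 3/5

Choose coordinates W = (0, 0), Z = (1, 0), U = (0, 1), T = (2, -3).
1. With ZK:KT = r, write λ = r/(r+1) so K = Z + λ·(T−Z); K is affine-linear in λ
2. R is the midpoint of WZ ⇒ R = (1/2, 0)
Every point depending on K is an affine combination of K and λ-independent points, so each such coordinate is linear in λ; the λ² term in each signed area is a multiple of (T−Z)×(T−Z) = 0, so 2·[UWT] and 2·[KUR] are each linear in λ. Evaluating at λ=0 and λ=1:
  2·[UWT] = 2,   2·[KUR] = -1/2·λ + 1/2
So [UWT]:[KUR] = (2) / (-1/2·λ + 1/2). Setting this equal to 32/5:
  2 = 32/5·(-1/2·λ + 1/2)  ⇒  λ = 3/8
Then r = λ/(1−λ) = (3/8)/(5/8) = 3/5. Check: with r = 3/5, K = (11/8, -9/8) and [UWT]:[KUR] = 32/5 as required.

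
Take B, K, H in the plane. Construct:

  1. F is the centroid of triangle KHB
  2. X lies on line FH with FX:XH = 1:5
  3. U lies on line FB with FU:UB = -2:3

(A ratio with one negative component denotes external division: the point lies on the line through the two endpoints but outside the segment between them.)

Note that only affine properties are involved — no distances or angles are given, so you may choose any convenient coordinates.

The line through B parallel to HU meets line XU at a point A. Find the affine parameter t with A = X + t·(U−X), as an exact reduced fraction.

t = -4/5

Assign B = (0, 0), K = (1, 0), H = (0, 1) — the answer is frame-independent, so this choice is without loss of generality.
1. F is the centroid of triangle KHB ⇒ F = (1/3, 1/3)
2. X lies on line FH with FX:XH = 1:5 ⇒ X = (5/18, 4/9)
3. U lies on line FB with FU:UB = -2:3 ⇒ U = (1, 1)
through B parallel to HU: direction (1, 0); meets XU at A = (-3/10, 0)
A = X + t·(U−X) with t = -4/5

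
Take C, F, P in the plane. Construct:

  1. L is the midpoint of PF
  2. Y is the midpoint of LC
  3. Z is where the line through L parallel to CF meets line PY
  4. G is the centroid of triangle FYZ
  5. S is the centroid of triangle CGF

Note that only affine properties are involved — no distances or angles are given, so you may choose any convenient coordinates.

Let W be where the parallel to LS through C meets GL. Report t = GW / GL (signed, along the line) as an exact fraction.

Set C = (0, 0), F = (1, 0), P = (0, 1); any affine frame gives the same invariant.
1. L is the midpoint of PF ⇒ L = (1/2, 1/2)
2. Y is the midpoint of LC ⇒ Y = (1/4, 1/4)
3. Z is where the line through L parallel to CF meets line PY ⇒ Z = (1/6, 1/2)
4. G is the centroid of triangle FYZ ⇒ G = (17/36, 1/4)
5. S is the centroid of triangle CGF ⇒ S = (53/108, 1/12)
through C parallel to LS: direction (-1/108, -5/12); meets GL at W = (-1/9, -5)
W = G + t·(L−G) with t = -21

t = -21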